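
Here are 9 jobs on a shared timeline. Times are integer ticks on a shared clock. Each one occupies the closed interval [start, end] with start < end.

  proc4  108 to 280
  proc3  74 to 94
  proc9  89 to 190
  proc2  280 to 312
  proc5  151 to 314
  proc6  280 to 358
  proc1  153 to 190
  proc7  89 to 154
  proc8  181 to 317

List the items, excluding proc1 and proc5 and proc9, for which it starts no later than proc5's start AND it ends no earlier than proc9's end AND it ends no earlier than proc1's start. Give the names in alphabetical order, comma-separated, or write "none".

Conditions: its start is no later than proc5's start (X.start <= 151) AND its end is no earlier than proc9's end (X.end >= 190) AND its end is no earlier than proc1's start (X.end >= 153).
proc2: start 280 <= 151? ✗; end 312 >= 190? ✓; end 312 >= 153? ✓ → no.
proc3: start 74 <= 151? ✓; end 94 >= 190? ✗; end 94 >= 153? ✗ → no.
proc4: start 108 <= 151? ✓; end 280 >= 190? ✓; end 280 >= 153? ✓ → yes.
proc6: start 280 <= 151? ✗; end 358 >= 190? ✓; end 358 >= 153? ✓ → no.
proc7: start 89 <= 151? ✓; end 154 >= 190? ✗; end 154 >= 153? ✓ → no.
proc8: start 181 <= 151? ✗; end 317 >= 190? ✓; end 317 >= 153? ✓ → no.
Result: proc4.

proc4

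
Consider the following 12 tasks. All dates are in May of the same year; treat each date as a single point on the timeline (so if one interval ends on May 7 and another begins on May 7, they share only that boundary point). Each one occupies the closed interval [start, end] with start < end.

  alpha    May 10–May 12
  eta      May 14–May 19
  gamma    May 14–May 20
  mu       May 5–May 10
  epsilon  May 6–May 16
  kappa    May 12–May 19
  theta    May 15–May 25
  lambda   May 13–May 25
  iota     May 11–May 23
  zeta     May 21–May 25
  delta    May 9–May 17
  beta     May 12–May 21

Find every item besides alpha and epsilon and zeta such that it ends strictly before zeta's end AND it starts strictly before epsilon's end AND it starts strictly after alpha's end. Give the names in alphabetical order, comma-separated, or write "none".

Conditions: its end is strictly before zeta's end (X.end < May 25) AND its start is strictly before epsilon's end (X.start < May 16) AND its start is strictly after alpha's end (X.start > May 12).
beta: end May 21 < May 25? ✓; start May 12 < May 16? ✓; start May 12 > May 12? ✗ → no.
delta: end May 17 < May 25? ✓; start May 9 < May 16? ✓; start May 9 > May 12? ✗ → no.
eta: end May 19 < May 25? ✓; start May 14 < May 16? ✓; start May 14 > May 12? ✓ → yes.
gamma: end May 20 < May 25? ✓; start May 14 < May 16? ✓; start May 14 > May 12? ✓ → yes.
iota: end May 23 < May 25? ✓; start May 11 < May 16? ✓; start May 11 > May 12? ✗ → no.
kappa: end May 19 < May 25? ✓; start May 12 < May 16? ✓; start May 12 > May 12? ✗ → no.
lambda: end May 25 < May 25? ✗; start May 13 < May 16? ✓; start May 13 > May 12? ✓ → no.
mu: end May 10 < May 25? ✓; start May 5 < May 16? ✓; start May 5 > May 12? ✗ → no.
theta: end May 25 < May 25? ✗; start May 15 < May 16? ✓; start May 15 > May 12? ✓ → no.
Result: eta, gamma.

eta, gamma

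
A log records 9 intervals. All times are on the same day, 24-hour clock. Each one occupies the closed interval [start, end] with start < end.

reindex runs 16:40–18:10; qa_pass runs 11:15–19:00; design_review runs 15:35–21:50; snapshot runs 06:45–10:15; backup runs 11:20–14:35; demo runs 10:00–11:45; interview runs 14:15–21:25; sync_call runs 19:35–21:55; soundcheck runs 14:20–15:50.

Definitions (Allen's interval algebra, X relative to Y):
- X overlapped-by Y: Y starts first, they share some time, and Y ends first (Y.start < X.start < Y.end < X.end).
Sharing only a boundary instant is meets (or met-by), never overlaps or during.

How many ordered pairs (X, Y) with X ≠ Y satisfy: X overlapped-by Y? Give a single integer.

Checking all 72 ordered pairs for relation 'overlapped-by'; matching pairs in alphabetical order:
(backup, demo): backup overlapped-by demo ✓
(demo, snapshot): demo overlapped-by snapshot ✓
(design_review, interview): design_review overlapped-by interview ✓
(design_review, qa_pass): design_review overlapped-by qa_pass ✓
(design_review, soundcheck): design_review overlapped-by soundcheck ✓
(interview, backup): interview overlapped-by backup ✓
(interview, qa_pass): interview overlapped-by qa_pass ✓
(qa_pass, demo): qa_pass overlapped-by demo ✓
(soundcheck, backup): soundcheck overlapped-by backup ✓
(sync_call, design_review): sync_call overlapped-by design_review ✓
(sync_call, interview): sync_call overlapped-by interview ✓
Count: 11.

11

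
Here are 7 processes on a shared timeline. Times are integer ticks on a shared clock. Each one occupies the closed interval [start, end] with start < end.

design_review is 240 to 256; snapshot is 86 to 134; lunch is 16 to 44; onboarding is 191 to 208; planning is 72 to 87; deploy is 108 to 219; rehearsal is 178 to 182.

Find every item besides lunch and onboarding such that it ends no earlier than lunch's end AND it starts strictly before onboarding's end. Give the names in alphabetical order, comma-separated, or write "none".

Conditions: its end is no earlier than lunch's end (X.end >= 44) AND its start is strictly before onboarding's end (X.start < 208).
deploy: end 219 >= 44? ✓; start 108 < 208? ✓ → yes.
design_review: end 256 >= 44? ✓; start 240 < 208? ✗ → no.
planning: end 87 >= 44? ✓; start 72 < 208? ✓ → yes.
rehearsal: end 182 >= 44? ✓; start 178 < 208? ✓ → yes.
snapshot: end 134 >= 44? ✓; start 86 < 208? ✓ → yes.
Result: deploy, planning, rehearsal, snapshot.

deploy, planning, rehearsal, snapshot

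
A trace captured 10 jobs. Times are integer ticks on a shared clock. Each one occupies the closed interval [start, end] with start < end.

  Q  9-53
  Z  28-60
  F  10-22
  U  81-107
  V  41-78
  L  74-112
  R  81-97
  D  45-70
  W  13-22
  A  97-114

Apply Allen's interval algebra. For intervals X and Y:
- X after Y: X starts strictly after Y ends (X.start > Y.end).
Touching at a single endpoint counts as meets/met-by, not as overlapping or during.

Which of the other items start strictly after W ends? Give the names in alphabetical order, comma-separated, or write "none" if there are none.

Target W = [13, 22].
A [97, 114] → after → yes.
D [45, 70] → after → yes.
F [10, 22] → finished-by → no.
L [74, 112] → after → yes.
Q [9, 53] → contains → no.
R [81, 97] → after → yes.
U [81, 107] → after → yes.
V [41, 78] → after → yes.
Z [28, 60] → after → yes.
Result: A, D, L, R, U, V, Z.

A, D, L, R, U, V, Z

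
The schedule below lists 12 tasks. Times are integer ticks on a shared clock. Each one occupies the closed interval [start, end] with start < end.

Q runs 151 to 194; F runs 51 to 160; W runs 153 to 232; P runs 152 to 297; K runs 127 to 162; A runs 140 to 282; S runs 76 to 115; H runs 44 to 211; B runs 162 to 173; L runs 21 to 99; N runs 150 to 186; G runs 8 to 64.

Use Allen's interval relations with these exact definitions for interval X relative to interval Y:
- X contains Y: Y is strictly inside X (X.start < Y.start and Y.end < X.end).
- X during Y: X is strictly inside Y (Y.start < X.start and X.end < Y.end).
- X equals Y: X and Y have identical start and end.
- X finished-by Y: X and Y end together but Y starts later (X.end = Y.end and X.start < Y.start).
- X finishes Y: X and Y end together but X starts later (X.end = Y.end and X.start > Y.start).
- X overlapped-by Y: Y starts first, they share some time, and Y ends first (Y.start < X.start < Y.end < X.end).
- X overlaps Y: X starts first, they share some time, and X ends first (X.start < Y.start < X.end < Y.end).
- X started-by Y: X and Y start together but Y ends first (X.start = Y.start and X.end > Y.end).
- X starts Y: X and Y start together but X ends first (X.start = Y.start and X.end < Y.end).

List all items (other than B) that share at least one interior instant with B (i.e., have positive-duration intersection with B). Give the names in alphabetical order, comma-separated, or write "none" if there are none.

Target B = [162, 173].
A [140, 282] → contains → yes.
F [51, 160] → before → no.
G [8, 64] → before → no.
H [44, 211] → contains → yes.
K [127, 162] → meets → no.
L [21, 99] → before → no.
N [150, 186] → contains → yes.
P [152, 297] → contains → yes.
Q [151, 194] → contains → yes.
S [76, 115] → before → no.
W [153, 232] → contains → yes.
Result: A, H, N, P, Q, W.

A, H, N, P, Q, W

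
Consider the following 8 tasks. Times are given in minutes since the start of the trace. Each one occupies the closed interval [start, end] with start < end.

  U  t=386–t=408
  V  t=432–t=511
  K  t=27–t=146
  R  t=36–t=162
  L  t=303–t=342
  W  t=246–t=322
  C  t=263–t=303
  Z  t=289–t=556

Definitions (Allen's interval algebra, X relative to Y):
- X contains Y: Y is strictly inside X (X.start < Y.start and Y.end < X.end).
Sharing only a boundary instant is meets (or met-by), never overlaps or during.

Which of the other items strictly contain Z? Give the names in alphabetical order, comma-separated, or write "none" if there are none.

none

Target Z = [t=289, t=556].
C [t=263, t=303] → overlaps → no.
K [t=27, t=146] → before → no.
L [t=303, t=342] → during → no.
R [t=36, t=162] → before → no.
U [t=386, t=408] → during → no.
V [t=432, t=511] → during → no.
W [t=246, t=322] → overlaps → no.
Result: none.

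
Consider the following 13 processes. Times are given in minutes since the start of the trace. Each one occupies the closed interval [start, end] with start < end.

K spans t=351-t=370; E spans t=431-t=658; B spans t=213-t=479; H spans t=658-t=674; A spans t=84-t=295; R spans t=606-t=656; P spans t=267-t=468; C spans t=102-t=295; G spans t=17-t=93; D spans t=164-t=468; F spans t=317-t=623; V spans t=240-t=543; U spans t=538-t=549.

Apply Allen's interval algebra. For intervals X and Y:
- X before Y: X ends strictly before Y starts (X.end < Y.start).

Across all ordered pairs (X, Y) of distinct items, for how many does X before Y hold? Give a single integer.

Checking all 156 ordered pairs for relation 'before'; matching pairs in alphabetical order:
(A, E): A before E ✓
(A, F): A before F ✓
(A, H): A before H ✓
(A, K): A before K ✓
(A, R): A before R ✓
(A, U): A before U ✓
(B, H): B before H ✓
(B, R): B before R ✓
(B, U): B before U ✓
(C, E): C before E ✓
(C, F): C before F ✓
(C, H): C before H ✓
(C, K): C before K ✓
(C, R): C before R ✓
(C, U): C before U ✓
(D, H): D before H ✓
(D, R): D before R ✓
(D, U): D before U ✓
(F, H): F before H ✓
(G, B): G before B ✓
(G, C): G before C ✓
(G, D): G before D ✓
(G, E): G before E ✓
(G, F): G before F ✓
... plus 18 further pairs not listed.
Count: 42.

42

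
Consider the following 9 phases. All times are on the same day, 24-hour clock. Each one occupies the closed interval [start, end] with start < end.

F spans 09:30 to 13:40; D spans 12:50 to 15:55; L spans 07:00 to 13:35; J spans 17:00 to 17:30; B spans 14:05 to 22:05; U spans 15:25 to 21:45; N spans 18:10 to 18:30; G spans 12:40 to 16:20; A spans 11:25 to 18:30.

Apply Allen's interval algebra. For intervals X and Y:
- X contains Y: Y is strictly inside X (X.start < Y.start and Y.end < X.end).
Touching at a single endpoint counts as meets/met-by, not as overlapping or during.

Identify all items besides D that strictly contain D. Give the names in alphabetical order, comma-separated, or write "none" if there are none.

A, G

Target D = [12:50, 15:55].
A [11:25, 18:30] → contains → yes.
B [14:05, 22:05] → overlapped-by → no.
F [09:30, 13:40] → overlaps → no.
G [12:40, 16:20] → contains → yes.
J [17:00, 17:30] → after → no.
L [07:00, 13:35] → overlaps → no.
N [18:10, 18:30] → after → no.
U [15:25, 21:45] → overlapped-by → no.
Result: A, G.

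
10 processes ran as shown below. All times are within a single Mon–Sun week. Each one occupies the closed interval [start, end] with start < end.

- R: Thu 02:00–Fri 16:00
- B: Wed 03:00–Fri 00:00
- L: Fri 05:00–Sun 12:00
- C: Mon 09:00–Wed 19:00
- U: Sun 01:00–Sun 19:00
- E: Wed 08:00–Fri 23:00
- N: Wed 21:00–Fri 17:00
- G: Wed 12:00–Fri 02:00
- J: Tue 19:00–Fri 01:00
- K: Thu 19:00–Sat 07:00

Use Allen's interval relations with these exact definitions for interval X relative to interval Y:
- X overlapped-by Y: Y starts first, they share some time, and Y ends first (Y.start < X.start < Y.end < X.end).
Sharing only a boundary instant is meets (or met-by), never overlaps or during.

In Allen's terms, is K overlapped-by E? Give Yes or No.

K = [Thu 19:00, Sat 07:00], E = [Wed 08:00, Fri 23:00].
Actual relation of K to E: overlapped-by.
Asked whether 'overlapped-by' holds → Yes.

Yes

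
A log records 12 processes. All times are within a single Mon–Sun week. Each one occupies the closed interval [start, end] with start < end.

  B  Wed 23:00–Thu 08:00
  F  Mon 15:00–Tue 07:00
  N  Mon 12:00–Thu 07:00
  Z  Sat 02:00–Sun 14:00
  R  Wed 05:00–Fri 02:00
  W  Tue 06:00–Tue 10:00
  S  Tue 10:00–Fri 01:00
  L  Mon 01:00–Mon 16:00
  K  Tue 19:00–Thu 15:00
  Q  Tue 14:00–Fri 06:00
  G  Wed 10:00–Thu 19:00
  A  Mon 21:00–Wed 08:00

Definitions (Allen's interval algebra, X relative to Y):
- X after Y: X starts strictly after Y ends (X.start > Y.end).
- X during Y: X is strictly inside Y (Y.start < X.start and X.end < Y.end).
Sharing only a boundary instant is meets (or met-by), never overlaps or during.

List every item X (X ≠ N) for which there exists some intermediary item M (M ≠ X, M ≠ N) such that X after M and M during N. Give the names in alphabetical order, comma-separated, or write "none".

B, G, K, Q, R, S, Z

Target N = [Mon 12:00, Thu 07:00].
Intermediaries M with M during N: A, F, W.
Via A — items with X after A: B, G, Z.
Via F — items with X after F: B, G, K, Q, R, S, Z.
Via W — items with X after W: B, G, K, Q, R, Z.
Union: B, G, K, Q, R, S, Z.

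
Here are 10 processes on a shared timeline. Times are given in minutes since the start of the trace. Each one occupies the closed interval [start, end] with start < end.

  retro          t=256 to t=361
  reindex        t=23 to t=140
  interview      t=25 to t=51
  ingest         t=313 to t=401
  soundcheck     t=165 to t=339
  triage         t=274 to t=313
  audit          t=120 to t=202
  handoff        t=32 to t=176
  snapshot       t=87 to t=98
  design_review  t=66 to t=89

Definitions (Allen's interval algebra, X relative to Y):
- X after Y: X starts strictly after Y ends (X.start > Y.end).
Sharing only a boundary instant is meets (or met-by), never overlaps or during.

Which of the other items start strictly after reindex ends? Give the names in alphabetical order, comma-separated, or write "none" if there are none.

ingest, retro, soundcheck, triage

Target reindex = [t=23, t=140].
audit [t=120, t=202] → overlapped-by → no.
design_review [t=66, t=89] → during → no.
handoff [t=32, t=176] → overlapped-by → no.
ingest [t=313, t=401] → after → yes.
interview [t=25, t=51] → during → no.
retro [t=256, t=361] → after → yes.
snapshot [t=87, t=98] → during → no.
soundcheck [t=165, t=339] → after → yes.
triage [t=274, t=313] → after → yes.
Result: ingest, retro, soundcheck, triage.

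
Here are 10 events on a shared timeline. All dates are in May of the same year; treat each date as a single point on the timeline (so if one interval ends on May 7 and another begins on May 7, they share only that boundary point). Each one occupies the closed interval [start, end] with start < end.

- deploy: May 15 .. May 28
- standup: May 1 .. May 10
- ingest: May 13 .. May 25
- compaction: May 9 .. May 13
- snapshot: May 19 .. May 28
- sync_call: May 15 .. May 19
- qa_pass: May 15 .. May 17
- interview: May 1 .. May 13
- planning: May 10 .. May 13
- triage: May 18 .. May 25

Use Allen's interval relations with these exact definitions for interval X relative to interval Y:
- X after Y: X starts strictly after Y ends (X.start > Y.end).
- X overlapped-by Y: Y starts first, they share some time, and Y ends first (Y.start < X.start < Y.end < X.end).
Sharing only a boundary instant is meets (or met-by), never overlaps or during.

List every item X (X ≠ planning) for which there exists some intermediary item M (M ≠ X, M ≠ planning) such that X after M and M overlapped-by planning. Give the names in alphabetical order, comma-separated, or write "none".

none

Target planning = [May 10, May 13].
Intermediaries M with M overlapped-by planning: none.
Union: none.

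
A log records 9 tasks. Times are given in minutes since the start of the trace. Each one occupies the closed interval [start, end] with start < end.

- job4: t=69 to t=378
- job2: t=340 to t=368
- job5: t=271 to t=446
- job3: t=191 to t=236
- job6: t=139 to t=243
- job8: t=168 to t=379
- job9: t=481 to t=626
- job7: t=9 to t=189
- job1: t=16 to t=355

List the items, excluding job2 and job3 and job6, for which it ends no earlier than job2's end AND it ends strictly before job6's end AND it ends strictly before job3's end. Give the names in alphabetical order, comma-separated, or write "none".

none

Conditions: its end is no earlier than job2's end (X.end >= t=368) AND its end is strictly before job6's end (X.end < t=243) AND its end is strictly before job3's end (X.end < t=236).
job1: end t=355 >= t=368? ✗; end t=355 < t=243? ✗; end t=355 < t=236? ✗ → no.
job4: end t=378 >= t=368? ✓; end t=378 < t=243? ✗; end t=378 < t=236? ✗ → no.
job5: end t=446 >= t=368? ✓; end t=446 < t=243? ✗; end t=446 < t=236? ✗ → no.
job7: end t=189 >= t=368? ✗; end t=189 < t=243? ✓; end t=189 < t=236? ✓ → no.
job8: end t=379 >= t=368? ✓; end t=379 < t=243? ✗; end t=379 < t=236? ✗ → no.
job9: end t=626 >= t=368? ✓; end t=626 < t=243? ✗; end t=626 < t=236? ✗ → no.
Result: none.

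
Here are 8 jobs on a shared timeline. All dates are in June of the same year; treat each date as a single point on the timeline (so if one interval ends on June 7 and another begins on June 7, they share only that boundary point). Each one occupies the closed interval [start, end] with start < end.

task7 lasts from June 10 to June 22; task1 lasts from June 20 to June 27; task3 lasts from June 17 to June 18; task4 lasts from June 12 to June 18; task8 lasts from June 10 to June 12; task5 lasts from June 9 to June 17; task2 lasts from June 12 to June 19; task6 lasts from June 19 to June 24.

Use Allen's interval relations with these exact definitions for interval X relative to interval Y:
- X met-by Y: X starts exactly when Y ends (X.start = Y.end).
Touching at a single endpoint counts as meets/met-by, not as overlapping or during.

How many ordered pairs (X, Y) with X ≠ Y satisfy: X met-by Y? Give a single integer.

Checking all 56 ordered pairs for relation 'met-by'; matching pairs in alphabetical order:
(task2, task8): task2 met-by task8 ✓
(task3, task5): task3 met-by task5 ✓
(task4, task8): task4 met-by task8 ✓
(task6, task2): task6 met-by task2 ✓
Count: 4.

4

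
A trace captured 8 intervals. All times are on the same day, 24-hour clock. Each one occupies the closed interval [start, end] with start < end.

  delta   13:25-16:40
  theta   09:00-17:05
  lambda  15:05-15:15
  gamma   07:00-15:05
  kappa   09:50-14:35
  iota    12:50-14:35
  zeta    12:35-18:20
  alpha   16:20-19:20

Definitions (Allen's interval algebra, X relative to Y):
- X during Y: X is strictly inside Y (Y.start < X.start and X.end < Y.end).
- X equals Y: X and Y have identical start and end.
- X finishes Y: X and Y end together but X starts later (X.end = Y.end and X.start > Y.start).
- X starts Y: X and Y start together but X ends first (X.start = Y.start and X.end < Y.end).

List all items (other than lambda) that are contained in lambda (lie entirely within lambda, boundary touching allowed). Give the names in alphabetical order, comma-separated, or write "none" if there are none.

none

Target lambda = [15:05, 15:15].
alpha [16:20, 19:20] → after → no.
delta [13:25, 16:40] → contains → no.
gamma [07:00, 15:05] → meets → no.
iota [12:50, 14:35] → before → no.
kappa [09:50, 14:35] → before → no.
theta [09:00, 17:05] → contains → no.
zeta [12:35, 18:20] → contains → no.
Result: none.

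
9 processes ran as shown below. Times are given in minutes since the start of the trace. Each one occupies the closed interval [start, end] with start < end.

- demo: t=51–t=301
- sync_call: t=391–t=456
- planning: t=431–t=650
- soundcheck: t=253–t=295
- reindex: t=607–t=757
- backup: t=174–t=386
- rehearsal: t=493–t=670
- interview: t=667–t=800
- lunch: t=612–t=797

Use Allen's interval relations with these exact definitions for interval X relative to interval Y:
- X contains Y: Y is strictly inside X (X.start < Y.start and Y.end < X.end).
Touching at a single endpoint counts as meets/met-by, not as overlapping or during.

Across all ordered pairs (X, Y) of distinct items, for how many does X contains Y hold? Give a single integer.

2

Checking all 72 ordered pairs for relation 'contains'; matching pairs in alphabetical order:
(backup, soundcheck): backup contains soundcheck ✓
(demo, soundcheck): demo contains soundcheck ✓
Count: 2.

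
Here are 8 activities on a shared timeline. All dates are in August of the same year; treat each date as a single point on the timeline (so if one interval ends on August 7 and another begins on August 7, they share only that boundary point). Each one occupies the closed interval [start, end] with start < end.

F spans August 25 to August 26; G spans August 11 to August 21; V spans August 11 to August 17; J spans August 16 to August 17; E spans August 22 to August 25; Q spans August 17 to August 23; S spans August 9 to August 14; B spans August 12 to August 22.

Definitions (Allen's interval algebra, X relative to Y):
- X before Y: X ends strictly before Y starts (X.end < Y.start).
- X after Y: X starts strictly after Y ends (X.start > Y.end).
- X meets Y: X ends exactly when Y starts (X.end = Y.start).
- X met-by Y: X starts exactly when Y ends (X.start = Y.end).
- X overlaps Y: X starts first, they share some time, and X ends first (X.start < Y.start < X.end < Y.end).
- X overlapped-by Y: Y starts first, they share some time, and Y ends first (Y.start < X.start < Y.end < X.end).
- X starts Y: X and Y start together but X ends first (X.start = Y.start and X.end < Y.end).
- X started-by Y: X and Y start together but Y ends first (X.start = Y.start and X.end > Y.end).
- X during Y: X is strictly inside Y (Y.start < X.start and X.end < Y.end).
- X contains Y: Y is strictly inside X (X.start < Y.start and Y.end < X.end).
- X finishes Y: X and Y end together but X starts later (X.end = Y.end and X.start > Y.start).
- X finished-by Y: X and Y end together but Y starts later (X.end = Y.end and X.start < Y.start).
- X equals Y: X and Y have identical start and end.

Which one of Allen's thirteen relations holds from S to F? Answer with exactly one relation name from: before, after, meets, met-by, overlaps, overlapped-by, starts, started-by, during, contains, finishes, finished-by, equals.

before

S = [August 9, August 14]; F = [August 25, August 26].
Compare endpoints: S.start < F.start, S.start < F.end, S.end < F.start, S.end < F.end.
That pattern is 'before'.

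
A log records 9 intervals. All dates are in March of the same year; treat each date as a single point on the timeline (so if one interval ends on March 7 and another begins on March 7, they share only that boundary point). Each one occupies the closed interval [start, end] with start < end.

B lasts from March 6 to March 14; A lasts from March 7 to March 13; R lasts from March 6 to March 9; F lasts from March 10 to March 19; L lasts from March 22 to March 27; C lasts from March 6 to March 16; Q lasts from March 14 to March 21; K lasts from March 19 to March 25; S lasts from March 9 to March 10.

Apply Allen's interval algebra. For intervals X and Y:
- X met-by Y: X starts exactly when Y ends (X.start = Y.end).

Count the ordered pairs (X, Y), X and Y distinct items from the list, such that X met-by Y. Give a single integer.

4

Checking all 72 ordered pairs for relation 'met-by'; matching pairs in alphabetical order:
(F, S): F met-by S ✓
(K, F): K met-by F ✓
(Q, B): Q met-by B ✓
(S, R): S met-by R ✓
Count: 4.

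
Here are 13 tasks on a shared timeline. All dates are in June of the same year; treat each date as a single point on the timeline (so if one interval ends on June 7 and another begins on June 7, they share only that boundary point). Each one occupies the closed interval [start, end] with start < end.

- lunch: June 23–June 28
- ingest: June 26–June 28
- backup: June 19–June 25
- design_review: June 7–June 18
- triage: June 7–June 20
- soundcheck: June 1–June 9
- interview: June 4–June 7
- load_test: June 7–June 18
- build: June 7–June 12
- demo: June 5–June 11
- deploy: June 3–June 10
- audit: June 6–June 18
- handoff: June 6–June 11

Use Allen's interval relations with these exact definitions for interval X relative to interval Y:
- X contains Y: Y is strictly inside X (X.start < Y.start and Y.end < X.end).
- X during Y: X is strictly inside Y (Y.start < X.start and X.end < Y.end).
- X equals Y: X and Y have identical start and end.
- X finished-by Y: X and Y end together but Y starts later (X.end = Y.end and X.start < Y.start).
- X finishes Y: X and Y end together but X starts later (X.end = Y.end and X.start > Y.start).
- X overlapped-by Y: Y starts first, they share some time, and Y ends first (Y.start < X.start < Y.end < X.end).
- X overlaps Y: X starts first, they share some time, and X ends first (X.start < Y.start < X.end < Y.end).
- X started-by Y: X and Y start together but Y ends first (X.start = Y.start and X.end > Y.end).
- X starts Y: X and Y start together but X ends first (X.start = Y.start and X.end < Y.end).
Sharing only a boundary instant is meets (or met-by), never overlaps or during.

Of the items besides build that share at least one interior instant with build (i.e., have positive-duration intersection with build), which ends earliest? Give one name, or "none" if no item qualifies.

Target build = [June 7, June 12].
audit [June 6, June 18] → contains → candidate.
backup [June 19, June 25] → after → excluded.
demo [June 5, June 11] → overlaps → candidate.
deploy [June 3, June 10] → overlaps → candidate.
design_review [June 7, June 18] → started-by → candidate.
handoff [June 6, June 11] → overlaps → candidate.
ingest [June 26, June 28] → after → excluded.
interview [June 4, June 7] → meets → excluded.
load_test [June 7, June 18] → started-by → candidate.
lunch [June 23, June 28] → after → excluded.
soundcheck [June 1, June 9] → overlaps → candidate.
triage [June 7, June 20] → started-by → candidate.
Among candidates, earliest end is June 9 → soundcheck.

soundcheck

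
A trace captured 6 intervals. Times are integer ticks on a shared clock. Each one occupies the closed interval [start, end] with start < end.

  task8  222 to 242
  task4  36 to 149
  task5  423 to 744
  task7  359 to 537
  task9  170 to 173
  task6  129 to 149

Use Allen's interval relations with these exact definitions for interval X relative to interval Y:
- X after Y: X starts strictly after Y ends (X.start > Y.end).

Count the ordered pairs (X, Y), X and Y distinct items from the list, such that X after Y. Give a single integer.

Checking all 30 ordered pairs for relation 'after'; matching pairs in alphabetical order:
(task5, task4): task5 after task4 ✓
(task5, task6): task5 after task6 ✓
(task5, task8): task5 after task8 ✓
(task5, task9): task5 after task9 ✓
(task7, task4): task7 after task4 ✓
(task7, task6): task7 after task6 ✓
(task7, task8): task7 after task8 ✓
(task7, task9): task7 after task9 ✓
(task8, task4): task8 after task4 ✓
(task8, task6): task8 after task6 ✓
(task8, task9): task8 after task9 ✓
(task9, task4): task9 after task4 ✓
(task9, task6): task9 after task6 ✓
Count: 13.

13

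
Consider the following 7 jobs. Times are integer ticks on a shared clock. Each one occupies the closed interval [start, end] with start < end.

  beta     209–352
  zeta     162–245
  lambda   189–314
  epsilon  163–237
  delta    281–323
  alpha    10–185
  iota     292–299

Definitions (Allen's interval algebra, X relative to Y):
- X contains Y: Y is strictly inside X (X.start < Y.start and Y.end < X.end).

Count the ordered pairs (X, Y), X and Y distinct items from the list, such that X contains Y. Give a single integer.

5

Checking all 42 ordered pairs for relation 'contains'; matching pairs in alphabetical order:
(beta, delta): beta contains delta ✓
(beta, iota): beta contains iota ✓
(delta, iota): delta contains iota ✓
(lambda, iota): lambda contains iota ✓
(zeta, epsilon): zeta contains epsilon ✓
Count: 5.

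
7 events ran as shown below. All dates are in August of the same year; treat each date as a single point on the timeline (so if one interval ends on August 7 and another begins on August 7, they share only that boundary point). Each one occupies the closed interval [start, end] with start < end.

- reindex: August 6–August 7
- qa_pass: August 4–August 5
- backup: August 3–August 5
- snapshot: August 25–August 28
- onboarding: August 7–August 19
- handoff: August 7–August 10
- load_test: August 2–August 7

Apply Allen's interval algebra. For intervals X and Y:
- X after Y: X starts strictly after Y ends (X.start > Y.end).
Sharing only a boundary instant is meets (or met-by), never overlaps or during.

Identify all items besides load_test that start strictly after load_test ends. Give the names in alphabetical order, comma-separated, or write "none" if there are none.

snapshot

Target load_test = [August 2, August 7].
backup [August 3, August 5] → during → no.
handoff [August 7, August 10] → met-by → no.
onboarding [August 7, August 19] → met-by → no.
qa_pass [August 4, August 5] → during → no.
reindex [August 6, August 7] → finishes → no.
snapshot [August 25, August 28] → after → yes.
Result: snapshot.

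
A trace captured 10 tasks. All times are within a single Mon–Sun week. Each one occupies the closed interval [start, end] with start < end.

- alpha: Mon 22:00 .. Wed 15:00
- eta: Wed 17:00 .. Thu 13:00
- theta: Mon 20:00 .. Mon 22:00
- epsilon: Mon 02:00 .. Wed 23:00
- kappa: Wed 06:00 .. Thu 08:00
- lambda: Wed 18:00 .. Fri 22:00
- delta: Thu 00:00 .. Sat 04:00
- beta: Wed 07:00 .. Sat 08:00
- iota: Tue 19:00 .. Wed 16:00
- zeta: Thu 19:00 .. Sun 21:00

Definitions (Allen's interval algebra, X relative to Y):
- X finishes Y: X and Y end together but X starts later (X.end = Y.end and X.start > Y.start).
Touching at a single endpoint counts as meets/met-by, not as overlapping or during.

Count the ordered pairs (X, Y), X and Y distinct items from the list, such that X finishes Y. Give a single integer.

0

Checking all 90 ordered pairs for relation 'finishes'; matching pairs in alphabetical order:
No pair satisfies it.
Count: 0.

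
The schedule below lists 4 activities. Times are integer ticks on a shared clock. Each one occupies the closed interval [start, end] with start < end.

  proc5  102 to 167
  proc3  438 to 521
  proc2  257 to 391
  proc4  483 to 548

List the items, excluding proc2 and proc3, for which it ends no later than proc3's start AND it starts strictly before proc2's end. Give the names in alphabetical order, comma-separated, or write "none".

Conditions: its end is no later than proc3's start (X.end <= 438) AND its start is strictly before proc2's end (X.start < 391).
proc4: end 548 <= 438? ✗; start 483 < 391? ✗ → no.
proc5: end 167 <= 438? ✓; start 102 < 391? ✓ → yes.
Result: proc5.

proc5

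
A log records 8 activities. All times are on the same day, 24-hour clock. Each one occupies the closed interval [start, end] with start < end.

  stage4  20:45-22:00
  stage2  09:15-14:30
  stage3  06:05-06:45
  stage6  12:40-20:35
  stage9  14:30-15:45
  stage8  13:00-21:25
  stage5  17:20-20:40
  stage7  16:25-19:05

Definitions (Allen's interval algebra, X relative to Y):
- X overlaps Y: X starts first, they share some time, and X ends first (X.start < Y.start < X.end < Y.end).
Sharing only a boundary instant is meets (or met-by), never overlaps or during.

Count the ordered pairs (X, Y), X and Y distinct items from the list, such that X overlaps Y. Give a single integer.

Checking all 56 ordered pairs for relation 'overlaps'; matching pairs in alphabetical order:
(stage2, stage6): stage2 overlaps stage6 ✓
(stage2, stage8): stage2 overlaps stage8 ✓
(stage6, stage5): stage6 overlaps stage5 ✓
(stage6, stage8): stage6 overlaps stage8 ✓
(stage7, stage5): stage7 overlaps stage5 ✓
(stage8, stage4): stage8 overlaps stage4 ✓
Count: 6.

6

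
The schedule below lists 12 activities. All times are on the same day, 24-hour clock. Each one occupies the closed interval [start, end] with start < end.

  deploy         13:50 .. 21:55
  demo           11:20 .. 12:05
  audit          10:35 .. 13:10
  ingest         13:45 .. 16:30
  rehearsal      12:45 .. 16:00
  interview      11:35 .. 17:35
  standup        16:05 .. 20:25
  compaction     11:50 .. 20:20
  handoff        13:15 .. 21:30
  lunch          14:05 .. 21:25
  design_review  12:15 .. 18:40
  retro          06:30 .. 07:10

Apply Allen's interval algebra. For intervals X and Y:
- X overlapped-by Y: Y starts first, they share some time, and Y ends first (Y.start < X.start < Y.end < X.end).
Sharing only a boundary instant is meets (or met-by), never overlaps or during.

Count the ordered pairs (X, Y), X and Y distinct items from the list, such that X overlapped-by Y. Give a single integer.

Checking all 132 ordered pairs for relation 'overlapped-by'; matching pairs in alphabetical order:
(compaction, audit): compaction overlapped-by audit ✓
(compaction, demo): compaction overlapped-by demo ✓
(compaction, interview): compaction overlapped-by interview ✓
(deploy, compaction): deploy overlapped-by compaction ✓
(deploy, design_review): deploy overlapped-by design_review ✓
(deploy, handoff): deploy overlapped-by handoff ✓
(deploy, ingest): deploy overlapped-by ingest ✓
(deploy, interview): deploy overlapped-by interview ✓
(deploy, rehearsal): deploy overlapped-by rehearsal ✓
(design_review, audit): design_review overlapped-by audit ✓
(design_review, interview): design_review overlapped-by interview ✓
(handoff, compaction): handoff overlapped-by compaction ✓
(handoff, design_review): handoff overlapped-by design_review ✓
(handoff, interview): handoff overlapped-by interview ✓
(handoff, rehearsal): handoff overlapped-by rehearsal ✓
(ingest, rehearsal): ingest overlapped-by rehearsal ✓
(interview, audit): interview overlapped-by audit ✓
(interview, demo): interview overlapped-by demo ✓
(lunch, compaction): lunch overlapped-by compaction ✓
(lunch, design_review): lunch overlapped-by design_review ✓
(lunch, ingest): lunch overlapped-by ingest ✓
(lunch, interview): lunch overlapped-by interview ✓
(lunch, rehearsal): lunch overlapped-by rehearsal ✓
(rehearsal, audit): rehearsal overlapped-by audit ✓
... plus 4 further pairs not listed.
Count: 28.

28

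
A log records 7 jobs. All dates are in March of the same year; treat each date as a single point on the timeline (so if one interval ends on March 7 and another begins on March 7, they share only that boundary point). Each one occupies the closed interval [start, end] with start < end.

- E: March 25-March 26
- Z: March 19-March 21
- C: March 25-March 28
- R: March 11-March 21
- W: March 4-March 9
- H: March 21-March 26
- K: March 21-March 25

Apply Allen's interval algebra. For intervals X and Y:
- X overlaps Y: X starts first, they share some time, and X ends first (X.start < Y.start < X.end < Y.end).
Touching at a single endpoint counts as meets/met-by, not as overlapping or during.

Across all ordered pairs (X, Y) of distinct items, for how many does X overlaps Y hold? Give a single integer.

Checking all 42 ordered pairs for relation 'overlaps'; matching pairs in alphabetical order:
(H, C): H overlaps C ✓
Count: 1.

1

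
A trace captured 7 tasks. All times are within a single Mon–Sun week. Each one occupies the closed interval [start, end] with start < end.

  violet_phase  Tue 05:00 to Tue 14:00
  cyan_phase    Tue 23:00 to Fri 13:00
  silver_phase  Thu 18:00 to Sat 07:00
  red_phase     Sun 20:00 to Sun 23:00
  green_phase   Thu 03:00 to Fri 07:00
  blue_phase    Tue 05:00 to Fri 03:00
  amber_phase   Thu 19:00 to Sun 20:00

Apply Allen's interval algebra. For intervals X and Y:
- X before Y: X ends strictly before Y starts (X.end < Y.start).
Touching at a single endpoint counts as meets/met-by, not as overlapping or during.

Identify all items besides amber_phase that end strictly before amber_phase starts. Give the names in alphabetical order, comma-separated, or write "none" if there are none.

violet_phase

Target amber_phase = [Thu 19:00, Sun 20:00].
blue_phase [Tue 05:00, Fri 03:00] → overlaps → no.
cyan_phase [Tue 23:00, Fri 13:00] → overlaps → no.
green_phase [Thu 03:00, Fri 07:00] → overlaps → no.
red_phase [Sun 20:00, Sun 23:00] → met-by → no.
silver_phase [Thu 18:00, Sat 07:00] → overlaps → no.
violet_phase [Tue 05:00, Tue 14:00] → before → yes.
Result: violet_phase.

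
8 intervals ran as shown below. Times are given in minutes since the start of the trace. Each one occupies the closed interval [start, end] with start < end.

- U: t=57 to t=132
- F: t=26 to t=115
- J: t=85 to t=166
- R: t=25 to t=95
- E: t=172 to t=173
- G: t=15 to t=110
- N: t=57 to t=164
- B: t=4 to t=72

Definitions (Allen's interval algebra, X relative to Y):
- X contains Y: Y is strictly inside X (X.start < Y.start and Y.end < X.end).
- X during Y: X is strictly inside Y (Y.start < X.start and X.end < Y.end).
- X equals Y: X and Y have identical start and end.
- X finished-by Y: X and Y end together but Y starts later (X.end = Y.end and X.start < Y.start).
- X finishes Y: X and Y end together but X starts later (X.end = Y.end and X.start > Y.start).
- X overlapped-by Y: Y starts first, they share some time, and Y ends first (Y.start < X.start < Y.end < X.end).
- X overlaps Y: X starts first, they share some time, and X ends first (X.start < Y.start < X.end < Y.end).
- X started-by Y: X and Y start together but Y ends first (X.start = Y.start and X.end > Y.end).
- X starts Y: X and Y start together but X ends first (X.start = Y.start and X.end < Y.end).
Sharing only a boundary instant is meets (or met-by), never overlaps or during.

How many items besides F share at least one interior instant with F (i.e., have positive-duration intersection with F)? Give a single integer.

6

Target F = [t=26, t=115].
B [t=4, t=72] → overlaps → counts.
E [t=172, t=173] → after → no.
G [t=15, t=110] → overlaps → counts.
J [t=85, t=166] → overlapped-by → counts.
N [t=57, t=164] → overlapped-by → counts.
R [t=25, t=95] → overlaps → counts.
U [t=57, t=132] → overlapped-by → counts.
Total: 6.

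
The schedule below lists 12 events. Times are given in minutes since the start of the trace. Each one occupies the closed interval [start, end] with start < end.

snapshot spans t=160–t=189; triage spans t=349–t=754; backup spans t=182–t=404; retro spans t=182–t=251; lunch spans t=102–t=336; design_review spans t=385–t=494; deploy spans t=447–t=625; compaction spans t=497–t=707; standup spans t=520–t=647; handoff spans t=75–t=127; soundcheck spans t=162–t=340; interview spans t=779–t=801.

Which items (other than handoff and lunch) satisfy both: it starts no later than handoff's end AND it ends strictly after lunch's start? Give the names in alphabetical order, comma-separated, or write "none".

Conditions: its start is no later than handoff's end (X.start <= t=127) AND its end is strictly after lunch's start (X.end > t=102).
backup: start t=182 <= t=127? ✗; end t=404 > t=102? ✓ → no.
compaction: start t=497 <= t=127? ✗; end t=707 > t=102? ✓ → no.
deploy: start t=447 <= t=127? ✗; end t=625 > t=102? ✓ → no.
design_review: start t=385 <= t=127? ✗; end t=494 > t=102? ✓ → no.
interview: start t=779 <= t=127? ✗; end t=801 > t=102? ✓ → no.
retro: start t=182 <= t=127? ✗; end t=251 > t=102? ✓ → no.
snapshot: start t=160 <= t=127? ✗; end t=189 > t=102? ✓ → no.
soundcheck: start t=162 <= t=127? ✗; end t=340 > t=102? ✓ → no.
standup: start t=520 <= t=127? ✗; end t=647 > t=102? ✓ → no.
triage: start t=349 <= t=127? ✗; end t=754 > t=102? ✓ → no.
Result: none.

none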